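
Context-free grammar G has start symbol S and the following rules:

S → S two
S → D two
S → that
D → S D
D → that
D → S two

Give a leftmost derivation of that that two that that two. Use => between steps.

S => D two   [S → D two]
D two => S D two   [D → S D]
S D two => that D two   [S → that]
that D two => that S D two   [D → S D]
that S D two => that S two D two   [S → S two]
that S two D two => that that two D two   [S → that]
that that two D two => that that two S D two   [D → S D]
that that two S D two => that that two that D two   [S → that]
that that two that D two => that that two that that two   [D → that]

S => D two => S D two => that D two => that S D two => that S two D two => that that two D two => that that two S D two => that that two that D two => that that two that that two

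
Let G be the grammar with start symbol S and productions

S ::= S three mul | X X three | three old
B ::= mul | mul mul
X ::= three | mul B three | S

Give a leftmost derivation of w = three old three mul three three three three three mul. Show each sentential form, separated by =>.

S => S three mul   [S ::= S three mul]
S three mul => X X three three mul   [S ::= X X three]
X X three three mul => S X three three mul   [X ::= S]
S X three three mul => X X three X three three mul   [S ::= X X three]
X X three X three three mul => S X three X three three mul   [X ::= S]
S X three X three three mul => S three mul X three X three three mul   [S ::= S three mul]
S three mul X three X three three mul => three old three mul X three X three three mul   [S ::= three old]
three old three mul X three X three three mul => three old three mul three three X three three mul   [X ::= three]
three old three mul three three X three three mul => three old three mul three three three three three mul   [X ::= three]

S => S three mul => X X three three mul => S X three three mul => X X three X three three mul => S X three X three three mul => S three mul X three X three three mul => three old three mul X three X three three mul => three old three mul three three X three three mul => three old three mul three three three three three mul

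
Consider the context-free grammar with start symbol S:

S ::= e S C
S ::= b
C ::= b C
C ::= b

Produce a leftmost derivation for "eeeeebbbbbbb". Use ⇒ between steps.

S ⇒ eSC ⇒ eeSCC ⇒ eeeSCCC ⇒ eeeeSCCCC ⇒ eeeeeSCCCCC ⇒ eeeeebCCCCC ⇒ eeeeebbCCCC ⇒ eeeeebbbCCCC ⇒ eeeeebbbbCCC ⇒ eeeeebbbbbCC ⇒ eeeeebbbbbbC ⇒ eeeeebbbbbbb

S ⇒ eSC   [S ::= e S C]
eSC ⇒ eeSCC   [S ::= e S C]
eeSCC ⇒ eeeSCCC   [S ::= e S C]
eeeSCCC ⇒ eeeeSCCCC   [S ::= e S C]
eeeeSCCCC ⇒ eeeeeSCCCCC   [S ::= e S C]
eeeeeSCCCCC ⇒ eeeeebCCCCC   [S ::= b]
eeeeebCCCCC ⇒ eeeeebbCCCC   [C ::= b]
eeeeebbCCCC ⇒ eeeeebbbCCCC   [C ::= b C]
eeeeebbbCCCC ⇒ eeeeebbbbCCC   [C ::= b]
eeeeebbbbCCC ⇒ eeeeebbbbbCC   [C ::= b]
eeeeebbbbbCC ⇒ eeeeebbbbbbC   [C ::= b]
eeeeebbbbbbC ⇒ eeeeebbbbbbb   [C ::= b]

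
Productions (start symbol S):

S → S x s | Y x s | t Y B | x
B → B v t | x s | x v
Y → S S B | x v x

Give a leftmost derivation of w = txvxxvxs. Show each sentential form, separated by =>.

S => Sxs => tYBxs => txvxBxs => txvxxvxs

S => Sxs   [S → S x s]
Sxs => tYBxs   [S → t Y B]
tYBxs => txvxBxs   [Y → x v x]
txvxBxs => txvxxvxs   [B → x v]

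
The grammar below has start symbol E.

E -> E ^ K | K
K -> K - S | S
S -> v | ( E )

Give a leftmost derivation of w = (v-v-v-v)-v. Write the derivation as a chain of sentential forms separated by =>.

E => K   [E -> K]
K => K-S   [K -> K - S]
K-S => S-S   [K -> S]
S-S => (E)-S   [S -> ( E )]
(E)-S => (K)-S   [E -> K]
(K)-S => (K-S)-S   [K -> K - S]
(K-S)-S => (K-S-S)-S   [K -> K - S]
(K-S-S)-S => (K-S-S-S)-S   [K -> K - S]
(K-S-S-S)-S => (S-S-S-S)-S   [K -> S]
(S-S-S-S)-S => (v-S-S-S)-S   [S -> v]
(v-S-S-S)-S => (v-v-S-S)-S   [S -> v]
(v-v-S-S)-S => (v-v-v-S)-S   [S -> v]
(v-v-v-S)-S => (v-v-v-v)-S   [S -> v]
(v-v-v-v)-S => (v-v-v-v)-v   [S -> v]

E=>K=>K-S=>S-S=>(E)-S=>(K)-S=>(K-S)-S=>(K-S-S)-S=>(K-S-S-S)-S=>(S-S-S-S)-S=>(v-S-S-S)-S=>(v-v-S-S)-S=>(v-v-v-S)-S=>(v-v-v-v)-S=>(v-v-v-v)-v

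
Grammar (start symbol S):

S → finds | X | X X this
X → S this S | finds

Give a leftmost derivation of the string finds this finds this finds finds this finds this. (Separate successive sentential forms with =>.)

S => X X this   [S → X X this]
X X this => S this S X this   [X → S this S]
S this S X this => X this S X this   [S → X]
X this S X this => finds this S X this   [X → finds]
finds this S X this => finds this X X this X this   [S → X X this]
finds this X X this X this => finds this S this S X this X this   [X → S this S]
finds this S this S X this X this => finds this X this S X this X this   [S → X]
finds this X this S X this X this => finds this finds this S X this X this   [X → finds]
finds this finds this S X this X this => finds this finds this X X this X this   [S → X]
finds this finds this X X this X this => finds this finds this finds X this X this   [X → finds]
finds this finds this finds X this X this => finds this finds this finds finds this X this   [X → finds]
finds this finds this finds finds this X this => finds this finds this finds finds this finds this   [X → finds]

S => X X this => S this S X this => X this S X this => finds this S X this => finds this X X this X this => finds this S this S X this X this => finds this X this S X this X this => finds this finds this S X this X this => finds this finds this X X this X this => finds this finds this finds X this X this => finds this finds this finds finds this X this => finds this finds this finds finds this finds this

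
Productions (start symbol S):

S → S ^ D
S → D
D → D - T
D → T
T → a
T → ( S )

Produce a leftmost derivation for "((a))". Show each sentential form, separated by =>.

S => D => T => (S) => (D) => (T) => ((S)) => ((D)) => ((T)) => ((a))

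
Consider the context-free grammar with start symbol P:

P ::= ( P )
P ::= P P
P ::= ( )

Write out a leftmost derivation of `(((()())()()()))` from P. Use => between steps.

P => (P)   [P ::= ( P )]
(P) => ((P))   [P ::= ( P )]
((P)) => ((PP))   [P ::= P P]
((PP)) => ((PPP))   [P ::= P P]
((PPP)) => ((PPPP))   [P ::= P P]
((PPPP)) => (((P)PPP))   [P ::= ( P )]
(((P)PPP)) => (((PP)PPP))   [P ::= P P]
(((PP)PPP)) => (((()P)PPP))   [P ::= ( )]
(((()P)PPP)) => (((()())PPP))   [P ::= ( )]
(((()())PPP)) => (((()())()PP))   [P ::= ( )]
(((()())()PP)) => (((()())()()P))   [P ::= ( )]
(((()())()()P)) => (((()())()()()))   [P ::= ( )]

P => (P) => ((P)) => ((PP)) => ((PPP)) => ((PPPP)) => (((P)PPP)) => (((PP)PPP)) => (((()P)PPP)) => (((()())PPP)) => (((()())()PP)) => (((()())()()P)) => (((()())()()()))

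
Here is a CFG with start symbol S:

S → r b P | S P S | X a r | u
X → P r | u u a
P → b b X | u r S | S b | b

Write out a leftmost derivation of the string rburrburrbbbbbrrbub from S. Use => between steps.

S=>rbP=>rburS=>rburSPS=>rburrbPPS=>rburrburSPS=>rburrburrbPPS=>rburrburrbbPS=>rburrburrbbbbXS=>rburrburrbbbbPrS=>rburrburrbbbbbrS=>rburrburrbbbbbrrbP=>rburrburrbbbbbrrbSb=>rburrburrbbbbbrrbub

S => rbP   [S → r b P]
rbP => rburS   [P → u r S]
rburS => rburSPS   [S → S P S]
rburSPS => rburrbPPS   [S → r b P]
rburrbPPS => rburrburSPS   [P → u r S]
rburrburSPS => rburrburrbPPS   [S → r b P]
rburrburrbPPS => rburrburrbbPS   [P → b]
rburrburrbbPS => rburrburrbbbbXS   [P → b b X]
rburrburrbbbbXS => rburrburrbbbbPrS   [X → P r]
rburrburrbbbbPrS => rburrburrbbbbbrS   [P → b]
rburrburrbbbbbrS => rburrburrbbbbbrrbP   [S → r b P]
rburrburrbbbbbrrbP => rburrburrbbbbbrrbSb   [P → S b]
rburrburrbbbbbrrbSb => rburrburrbbbbbrrbub   [S → u]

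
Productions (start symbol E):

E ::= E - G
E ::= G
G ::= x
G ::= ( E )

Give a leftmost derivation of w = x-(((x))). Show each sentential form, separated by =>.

E => E-G => G-G => x-G => x-(E) => x-(G) => x-((E)) => x-((G)) => x-(((E))) => x-(((G))) => x-(((x)))

E => E-G   [E ::= E - G]
E-G => G-G   [E ::= G]
G-G => x-G   [G ::= x]
x-G => x-(E)   [G ::= ( E )]
x-(E) => x-(G)   [E ::= G]
x-(G) => x-((E))   [G ::= ( E )]
x-((E)) => x-((G))   [E ::= G]
x-((G)) => x-(((E)))   [G ::= ( E )]
x-(((E))) => x-(((G)))   [E ::= G]
x-(((G))) => x-(((x)))   [G ::= x]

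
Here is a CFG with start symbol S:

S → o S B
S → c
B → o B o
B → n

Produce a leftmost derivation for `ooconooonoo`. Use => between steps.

S => oSB   [S → o S B]
oSB => ooSBB   [S → o S B]
ooSBB => oocBB   [S → c]
oocBB => oocoBoB   [B → o B o]
oocoBoB => ooconoB   [B → n]
ooconoB => ooconooBo   [B → o B o]
ooconooBo => ooconoooBoo   [B → o B o]
ooconoooBoo => ooconooonoo   [B → n]

S => oSB => ooSBB => oocBB => oocoBoB => ooconoB => ooconooBo => ooconoooBoo => ooconooonoo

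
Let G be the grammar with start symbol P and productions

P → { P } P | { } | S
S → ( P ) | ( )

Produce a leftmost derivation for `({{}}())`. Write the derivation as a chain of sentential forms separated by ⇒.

P⇒S⇒(P)⇒({P}P)⇒({{}}P)⇒({{}}S)⇒({{}}())

P ⇒ S   [P → S]
S ⇒ (P)   [S → ( P )]
(P) ⇒ ({P}P)   [P → { P } P]
({P}P) ⇒ ({{}}P)   [P → { }]
({{}}P) ⇒ ({{}}S)   [P → S]
({{}}S) ⇒ ({{}}())   [S → ( )]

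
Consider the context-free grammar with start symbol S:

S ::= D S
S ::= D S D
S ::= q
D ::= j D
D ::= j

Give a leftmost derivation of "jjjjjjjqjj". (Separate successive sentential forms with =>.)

S => DSD => jDSD => jjSD => jjDSDD => jjjDSDD => jjjjSDD => jjjjDSDD => jjjjjSDD => jjjjjDSDD => jjjjjjDSDD => jjjjjjjSDD => jjjjjjjqDD => jjjjjjjqjD => jjjjjjjqjj

S => DSD   [S ::= D S D]
DSD => jDSD   [D ::= j D]
jDSD => jjSD   [D ::= j]
jjSD => jjDSDD   [S ::= D S D]
jjDSDD => jjjDSDD   [D ::= j D]
jjjDSDD => jjjjSDD   [D ::= j]
jjjjSDD => jjjjDSDD   [S ::= D S]
jjjjDSDD => jjjjjSDD   [D ::= j]
jjjjjSDD => jjjjjDSDD   [S ::= D S]
jjjjjDSDD => jjjjjjDSDD   [D ::= j D]
jjjjjjDSDD => jjjjjjjSDD   [D ::= j]
jjjjjjjSDD => jjjjjjjqDD   [S ::= q]
jjjjjjjqDD => jjjjjjjqjD   [D ::= j]
jjjjjjjqjD => jjjjjjjqjj   [D ::= j]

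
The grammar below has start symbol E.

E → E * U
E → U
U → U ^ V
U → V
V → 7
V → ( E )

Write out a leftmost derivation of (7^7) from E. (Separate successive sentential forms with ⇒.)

E ⇒ U ⇒ V ⇒ (E) ⇒ (U) ⇒ (U^V) ⇒ (V^V) ⇒ (7^V) ⇒ (7^7)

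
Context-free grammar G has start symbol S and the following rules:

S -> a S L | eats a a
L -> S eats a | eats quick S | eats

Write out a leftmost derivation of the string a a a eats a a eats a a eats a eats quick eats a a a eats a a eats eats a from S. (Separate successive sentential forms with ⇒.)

S ⇒ a S L ⇒ a a S L L ⇒ a a a S L L L ⇒ a a a eats a a L L L ⇒ a a a eats a a S eats a L L ⇒ a a a eats a a eats a a eats a L L ⇒ a a a eats a a eats a a eats a eats quick S L ⇒ a a a eats a a eats a a eats a eats quick eats a a L ⇒ a a a eats a a eats a a eats a eats quick eats a a S eats a ⇒ a a a eats a a eats a a eats a eats quick eats a a a S L eats a ⇒ a a a eats a a eats a a eats a eats quick eats a a a eats a a L eats a ⇒ a a a eats a a eats a a eats a eats quick eats a a a eats a a eats eats a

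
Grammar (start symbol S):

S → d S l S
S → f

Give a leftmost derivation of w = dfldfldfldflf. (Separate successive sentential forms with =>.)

S => dSlS => dflS => dfldSlS => dfldflS => dfldfldSlS => dfldfldflS => dfldfldfldSlS => dfldfldfldflS => dfldfldfldflf

S => dSlS   [S → d S l S]
dSlS => dflS   [S → f]
dflS => dfldSlS   [S → d S l S]
dfldSlS => dfldflS   [S → f]
dfldflS => dfldfldSlS   [S → d S l S]
dfldfldSlS => dfldfldflS   [S → f]
dfldfldflS => dfldfldfldSlS   [S → d S l S]
dfldfldfldSlS => dfldfldfldflS   [S → f]
dfldfldfldflS => dfldfldfldflf   [S → f]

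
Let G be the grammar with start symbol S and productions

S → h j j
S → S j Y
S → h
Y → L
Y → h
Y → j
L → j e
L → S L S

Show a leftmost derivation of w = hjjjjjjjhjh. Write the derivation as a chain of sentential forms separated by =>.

S => SjY   [S → S j Y]
SjY => SjYjY   [S → S j Y]
SjYjY => SjYjYjY   [S → S j Y]
SjYjYjY => SjYjYjYjY   [S → S j Y]
SjYjYjYjY => hjjjYjYjYjY   [S → h j j]
hjjjYjYjYjY => hjjjjjYjYjY   [Y → j]
hjjjjjYjYjY => hjjjjjjjYjY   [Y → j]
hjjjjjjjYjY => hjjjjjjjhjY   [Y → h]
hjjjjjjjhjY => hjjjjjjjhjh   [Y → h]

S=>SjY=>SjYjY=>SjYjYjY=>SjYjYjYjY=>hjjjYjYjYjY=>hjjjjjYjYjY=>hjjjjjjjYjY=>hjjjjjjjhjY=>hjjjjjjjhjh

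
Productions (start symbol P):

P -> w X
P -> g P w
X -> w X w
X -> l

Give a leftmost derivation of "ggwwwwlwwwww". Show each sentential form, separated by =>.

P=>gPw=>ggPww=>ggwXww=>ggwwXwww=>ggwwwXwwww=>ggwwwwXwwwww=>ggwwwwlwwwww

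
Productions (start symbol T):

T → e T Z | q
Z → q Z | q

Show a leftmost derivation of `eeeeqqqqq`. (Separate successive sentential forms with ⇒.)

T ⇒ eTZ   [T → e T Z]
eTZ ⇒ eeTZZ   [T → e T Z]
eeTZZ ⇒ eeeTZZZ   [T → e T Z]
eeeTZZZ ⇒ eeeeTZZZZ   [T → e T Z]
eeeeTZZZZ ⇒ eeeeqZZZZ   [T → q]
eeeeqZZZZ ⇒ eeeeqqZZZ   [Z → q]
eeeeqqZZZ ⇒ eeeeqqqZZ   [Z → q]
eeeeqqqZZ ⇒ eeeeqqqqZ   [Z → q]
eeeeqqqqZ ⇒ eeeeqqqqq   [Z → q]

T⇒eTZ⇒eeTZZ⇒eeeTZZZ⇒eeeeTZZZZ⇒eeeeqZZZZ⇒eeeeqqZZZ⇒eeeeqqqZZ⇒eeeeqqqqZ⇒eeeeqqqqq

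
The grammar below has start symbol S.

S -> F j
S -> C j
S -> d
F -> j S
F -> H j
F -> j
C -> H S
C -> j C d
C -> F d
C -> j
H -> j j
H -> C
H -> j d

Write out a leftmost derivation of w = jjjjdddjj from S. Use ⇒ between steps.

S ⇒ Fj   [S -> F j]
Fj ⇒ Hjj   [F -> H j]
Hjj ⇒ Cjj   [H -> C]
Cjj ⇒ jCdjj   [C -> j C d]
jCdjj ⇒ jjCddjj   [C -> j C d]
jjCddjj ⇒ jjHSddjj   [C -> H S]
jjHSddjj ⇒ jjjjSddjj   [H -> j j]
jjjjSddjj ⇒ jjjjdddjj   [S -> d]

S ⇒ Fj ⇒ Hjj ⇒ Cjj ⇒ jCdjj ⇒ jjCddjj ⇒ jjHSddjj ⇒ jjjjSddjj ⇒ jjjjdddjj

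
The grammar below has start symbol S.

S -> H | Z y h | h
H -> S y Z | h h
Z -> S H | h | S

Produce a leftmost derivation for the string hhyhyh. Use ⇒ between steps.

S ⇒ H   [S -> H]
H ⇒ SyZ   [H -> S y Z]
SyZ ⇒ HyZ   [S -> H]
HyZ ⇒ SyZyZ   [H -> S y Z]
SyZyZ ⇒ HyZyZ   [S -> H]
HyZyZ ⇒ hhyZyZ   [H -> h h]
hhyZyZ ⇒ hhySyZ   [Z -> S]
hhySyZ ⇒ hhyhyZ   [S -> h]
hhyhyZ ⇒ hhyhyh   [Z -> h]

S ⇒ H ⇒ SyZ ⇒ HyZ ⇒ SyZyZ ⇒ HyZyZ ⇒ hhyZyZ ⇒ hhySyZ ⇒ hhyhyZ ⇒ hhyhyh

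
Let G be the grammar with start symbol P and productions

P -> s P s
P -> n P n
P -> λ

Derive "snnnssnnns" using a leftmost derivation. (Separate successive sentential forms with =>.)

P=>sPs=>snPns=>snnPnns=>snnnPnnns=>snnnsPsnnns=>snnnssnnns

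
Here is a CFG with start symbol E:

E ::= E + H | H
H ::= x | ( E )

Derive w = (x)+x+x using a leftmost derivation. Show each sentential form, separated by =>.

E => E+H => E+H+H => H+H+H => (E)+H+H => (H)+H+H => (x)+H+H => (x)+x+H => (x)+x+x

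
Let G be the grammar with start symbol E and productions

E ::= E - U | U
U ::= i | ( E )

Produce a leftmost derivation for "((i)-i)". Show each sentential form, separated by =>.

E => U   [E ::= U]
U => (E)   [U ::= ( E )]
(E) => (E-U)   [E ::= E - U]
(E-U) => (U-U)   [E ::= U]
(U-U) => ((E)-U)   [U ::= ( E )]
((E)-U) => ((U)-U)   [E ::= U]
((U)-U) => ((i)-U)   [U ::= i]
((i)-U) => ((i)-i)   [U ::= i]

E=>U=>(E)=>(E-U)=>(U-U)=>((E)-U)=>((U)-U)=>((i)-U)=>((i)-i)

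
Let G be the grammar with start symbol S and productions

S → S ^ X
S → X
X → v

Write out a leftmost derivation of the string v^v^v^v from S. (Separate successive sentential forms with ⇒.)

S ⇒ S^X ⇒ S^X^X ⇒ S^X^X^X ⇒ X^X^X^X ⇒ v^X^X^X ⇒ v^v^X^X ⇒ v^v^v^X ⇒ v^v^v^v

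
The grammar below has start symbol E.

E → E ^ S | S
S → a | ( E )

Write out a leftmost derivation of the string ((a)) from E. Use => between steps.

E => S   [E → S]
S => (E)   [S → ( E )]
(E) => (S)   [E → S]
(S) => ((E))   [S → ( E )]
((E)) => ((S))   [E → S]
((S)) => ((a))   [S → a]

E => S => (E) => (S) => ((E)) => ((S)) => ((a))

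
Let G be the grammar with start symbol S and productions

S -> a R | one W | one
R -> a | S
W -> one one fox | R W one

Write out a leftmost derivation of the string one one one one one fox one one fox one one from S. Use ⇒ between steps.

S ⇒ one W   [S -> one W]
one W ⇒ one R W one   [W -> R W one]
one R W one ⇒ one S W one   [R -> S]
one S W one ⇒ one one W one   [S -> one]
one one W one ⇒ one one R W one one   [W -> R W one]
one one R W one one ⇒ one one S W one one   [R -> S]
one one S W one one ⇒ one one one W W one one   [S -> one W]
one one one W W one one ⇒ one one one one one fox W one one   [W -> one one fox]
one one one one one fox W one one ⇒ one one one one one fox one one fox one one   [W -> one one fox]

S ⇒ one W ⇒ one R W one ⇒ one S W one ⇒ one one W one ⇒ one one R W one one ⇒ one one S W one one ⇒ one one one W W one one ⇒ one one one one one fox W one one ⇒ one one one one one fox one one fox one one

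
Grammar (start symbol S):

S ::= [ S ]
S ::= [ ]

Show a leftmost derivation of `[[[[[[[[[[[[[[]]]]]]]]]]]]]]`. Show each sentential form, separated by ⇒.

S ⇒ [S] ⇒ [[S]] ⇒ [[[S]]] ⇒ [[[[S]]]] ⇒ [[[[[S]]]]] ⇒ [[[[[[S]]]]]] ⇒ [[[[[[[S]]]]]]] ⇒ [[[[[[[[S]]]]]]]] ⇒ [[[[[[[[[S]]]]]]]]] ⇒ [[[[[[[[[[S]]]]]]]]]] ⇒ [[[[[[[[[[[S]]]]]]]]]]] ⇒ [[[[[[[[[[[[S]]]]]]]]]]]] ⇒ [[[[[[[[[[[[[S]]]]]]]]]]]]] ⇒ [[[[[[[[[[[[[[]]]]]]]]]]]]]]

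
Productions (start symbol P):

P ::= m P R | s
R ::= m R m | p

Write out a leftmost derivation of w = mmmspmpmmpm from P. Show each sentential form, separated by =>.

P => mPR => mmPRR => mmmPRRR => mmmsRRR => mmmspRR => mmmspmRmR => mmmspmpmR => mmmspmpmmRm => mmmspmpmmpm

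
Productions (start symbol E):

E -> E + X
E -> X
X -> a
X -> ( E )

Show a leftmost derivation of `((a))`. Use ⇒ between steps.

E ⇒ X   [E -> X]
X ⇒ (E)   [X -> ( E )]
(E) ⇒ (X)   [E -> X]
(X) ⇒ ((E))   [X -> ( E )]
((E)) ⇒ ((X))   [E -> X]
((X)) ⇒ ((a))   [X -> a]

E ⇒ X ⇒ (E) ⇒ (X) ⇒ ((E)) ⇒ ((X)) ⇒ ((a))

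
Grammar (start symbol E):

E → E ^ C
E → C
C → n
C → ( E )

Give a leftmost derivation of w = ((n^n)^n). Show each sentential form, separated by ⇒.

E ⇒ C ⇒ (E) ⇒ (E^C) ⇒ (C^C) ⇒ ((E)^C) ⇒ ((E^C)^C) ⇒ ((C^C)^C) ⇒ ((n^C)^C) ⇒ ((n^n)^C) ⇒ ((n^n)^n)

E ⇒ C   [E → C]
C ⇒ (E)   [C → ( E )]
(E) ⇒ (E^C)   [E → E ^ C]
(E^C) ⇒ (C^C)   [E → C]
(C^C) ⇒ ((E)^C)   [C → ( E )]
((E)^C) ⇒ ((E^C)^C)   [E → E ^ C]
((E^C)^C) ⇒ ((C^C)^C)   [E → C]
((C^C)^C) ⇒ ((n^C)^C)   [C → n]
((n^C)^C) ⇒ ((n^n)^C)   [C → n]
((n^n)^C) ⇒ ((n^n)^n)   [C → n]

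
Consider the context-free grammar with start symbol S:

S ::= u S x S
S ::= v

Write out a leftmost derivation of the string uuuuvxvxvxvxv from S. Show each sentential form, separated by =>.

S=>uSxS=>uuSxSxS=>uuuSxSxSxS=>uuuuSxSxSxSxS=>uuuuvxSxSxSxS=>uuuuvxvxSxSxS=>uuuuvxvxvxSxS=>uuuuvxvxvxvxS=>uuuuvxvxvxvxv

S => uSxS   [S ::= u S x S]
uSxS => uuSxSxS   [S ::= u S x S]
uuSxSxS => uuuSxSxSxS   [S ::= u S x S]
uuuSxSxSxS => uuuuSxSxSxSxS   [S ::= u S x S]
uuuuSxSxSxSxS => uuuuvxSxSxSxS   [S ::= v]
uuuuvxSxSxSxS => uuuuvxvxSxSxS   [S ::= v]
uuuuvxvxSxSxS => uuuuvxvxvxSxS   [S ::= v]
uuuuvxvxvxSxS => uuuuvxvxvxvxS   [S ::= v]
uuuuvxvxvxvxS => uuuuvxvxvxvxv   [S ::= v]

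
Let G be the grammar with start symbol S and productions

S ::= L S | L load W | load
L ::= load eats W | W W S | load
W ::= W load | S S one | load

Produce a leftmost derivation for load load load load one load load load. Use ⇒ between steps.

S ⇒ L S ⇒ W W S S ⇒ S S one W S S ⇒ L load W S one W S S ⇒ load load W S one W S S ⇒ load load load S one W S S ⇒ load load load load one W S S ⇒ load load load load one load S S ⇒ load load load load one load load S ⇒ load load load load one load load load

S ⇒ L S   [S ::= L S]
L S ⇒ W W S S   [L ::= W W S]
W W S S ⇒ S S one W S S   [W ::= S S one]
S S one W S S ⇒ L load W S one W S S   [S ::= L load W]
L load W S one W S S ⇒ load load W S one W S S   [L ::= load]
load load W S one W S S ⇒ load load load S one W S S   [W ::= load]
load load load S one W S S ⇒ load load load load one W S S   [S ::= load]
load load load load one W S S ⇒ load load load load one load S S   [W ::= load]
load load load load one load S S ⇒ load load load load one load load S   [S ::= load]
load load load load one load load S ⇒ load load load load one load load load   [S ::= load]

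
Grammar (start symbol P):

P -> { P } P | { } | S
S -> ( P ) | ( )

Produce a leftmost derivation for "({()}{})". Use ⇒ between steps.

P ⇒ S ⇒ (P) ⇒ ({P}P) ⇒ ({S}P) ⇒ ({()}P) ⇒ ({()}{})

P ⇒ S   [P -> S]
S ⇒ (P)   [S -> ( P )]
(P) ⇒ ({P}P)   [P -> { P } P]
({P}P) ⇒ ({S}P)   [P -> S]
({S}P) ⇒ ({()}P)   [S -> ( )]
({()}P) ⇒ ({()}{})   [P -> { }]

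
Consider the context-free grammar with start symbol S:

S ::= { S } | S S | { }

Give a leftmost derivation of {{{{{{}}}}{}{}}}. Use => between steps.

S => {S}   [S ::= { S }]
{S} => {{S}}   [S ::= { S }]
{{S}} => {{SS}}   [S ::= S S]
{{SS}} => {{SSS}}   [S ::= S S]
{{SSS}} => {{{S}SS}}   [S ::= { S }]
{{{S}SS}} => {{{{S}}SS}}   [S ::= { S }]
{{{{S}}SS}} => {{{{{S}}}SS}}   [S ::= { S }]
{{{{{S}}}SS}} => {{{{{{}}}}SS}}   [S ::= { }]
{{{{{{}}}}SS}} => {{{{{{}}}}{}S}}   [S ::= { }]
{{{{{{}}}}{}S}} => {{{{{{}}}}{}{}}}   [S ::= { }]

S=>{S}=>{{S}}=>{{SS}}=>{{SSS}}=>{{{S}SS}}=>{{{{S}}SS}}=>{{{{{S}}}SS}}=>{{{{{{}}}}SS}}=>{{{{{{}}}}{}S}}=>{{{{{{}}}}{}{}}}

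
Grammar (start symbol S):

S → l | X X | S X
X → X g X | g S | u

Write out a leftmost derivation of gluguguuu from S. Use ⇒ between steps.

S ⇒ SX ⇒ XXX ⇒ XgXXX ⇒ XgXgXXX ⇒ gSgXgXXX ⇒ gSXgXgXXX ⇒ glXgXgXXX ⇒ glugXgXXX ⇒ glugugXXX ⇒ gluguguXX ⇒ gluguguuX ⇒ gluguguuu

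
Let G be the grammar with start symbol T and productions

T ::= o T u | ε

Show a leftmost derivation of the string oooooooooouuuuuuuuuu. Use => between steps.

T => oTu => ooTuu => oooTuuu => ooooTuuuu => oooooTuuuuu => ooooooTuuuuuu => oooooooTuuuuuuu => ooooooooTuuuuuuuu => oooooooooTuuuuuuuuu => ooooooooooTuuuuuuuuuu => oooooooooouuuuuuuuuu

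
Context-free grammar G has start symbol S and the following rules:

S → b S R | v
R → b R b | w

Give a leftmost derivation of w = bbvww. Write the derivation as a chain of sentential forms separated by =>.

S => bSR   [S → b S R]
bSR => bbSRR   [S → b S R]
bbSRR => bbvRR   [S → v]
bbvRR => bbvwR   [R → w]
bbvwR => bbvww   [R → w]

S=>bSR=>bbSRR=>bbvRR=>bbvwR=>bbvww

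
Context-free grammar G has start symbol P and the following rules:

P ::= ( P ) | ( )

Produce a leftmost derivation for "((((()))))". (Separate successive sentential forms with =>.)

P => (P) => ((P)) => (((P))) => ((((P)))) => ((((()))))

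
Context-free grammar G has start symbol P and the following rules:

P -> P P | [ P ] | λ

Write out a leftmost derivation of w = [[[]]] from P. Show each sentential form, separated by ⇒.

P⇒[P]⇒[PP]⇒[PPP]⇒[[P]PP]⇒[[PP]PP]⇒[[[P]P]PP]⇒[[[]P]PP]⇒[[[]]PP]⇒[[[]]P]⇒[[[]]]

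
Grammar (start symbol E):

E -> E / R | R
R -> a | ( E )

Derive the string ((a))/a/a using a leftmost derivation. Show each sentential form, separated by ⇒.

E ⇒ E/R ⇒ E/R/R ⇒ R/R/R ⇒ (E)/R/R ⇒ (R)/R/R ⇒ ((E))/R/R ⇒ ((R))/R/R ⇒ ((a))/R/R ⇒ ((a))/a/R ⇒ ((a))/a/a

E ⇒ E/R   [E -> E / R]
E/R ⇒ E/R/R   [E -> E / R]
E/R/R ⇒ R/R/R   [E -> R]
R/R/R ⇒ (E)/R/R   [R -> ( E )]
(E)/R/R ⇒ (R)/R/R   [E -> R]
(R)/R/R ⇒ ((E))/R/R   [R -> ( E )]
((E))/R/R ⇒ ((R))/R/R   [E -> R]
((R))/R/R ⇒ ((a))/R/R   [R -> a]
((a))/R/R ⇒ ((a))/a/R   [R -> a]
((a))/a/R ⇒ ((a))/a/a   [R -> a]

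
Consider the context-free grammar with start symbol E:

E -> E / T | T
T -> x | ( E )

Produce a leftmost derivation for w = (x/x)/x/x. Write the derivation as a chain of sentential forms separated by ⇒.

E⇒E/T⇒E/T/T⇒T/T/T⇒(E)/T/T⇒(E/T)/T/T⇒(T/T)/T/T⇒(x/T)/T/T⇒(x/x)/T/T⇒(x/x)/x/T⇒(x/x)/x/x

E ⇒ E/T   [E -> E / T]
E/T ⇒ E/T/T   [E -> E / T]
E/T/T ⇒ T/T/T   [E -> T]
T/T/T ⇒ (E)/T/T   [T -> ( E )]
(E)/T/T ⇒ (E/T)/T/T   [E -> E / T]
(E/T)/T/T ⇒ (T/T)/T/T   [E -> T]
(T/T)/T/T ⇒ (x/T)/T/T   [T -> x]
(x/T)/T/T ⇒ (x/x)/T/T   [T -> x]
(x/x)/T/T ⇒ (x/x)/x/T   [T -> x]
(x/x)/x/T ⇒ (x/x)/x/x   [T -> x]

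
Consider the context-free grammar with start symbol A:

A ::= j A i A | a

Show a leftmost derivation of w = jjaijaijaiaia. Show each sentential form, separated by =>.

A => jAiA => jjAiAiA => jjaiAiA => jjaijAiAiA => jjaijaiAiA => jjaijaijAiAiA => jjaijaijaiAiA => jjaijaijaiaiA => jjaijaijaiaia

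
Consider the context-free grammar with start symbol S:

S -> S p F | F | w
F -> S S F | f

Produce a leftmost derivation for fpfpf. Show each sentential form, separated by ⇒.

S ⇒ SpF   [S -> S p F]
SpF ⇒ SpFpF   [S -> S p F]
SpFpF ⇒ FpFpF   [S -> F]
FpFpF ⇒ fpFpF   [F -> f]
fpFpF ⇒ fpfpF   [F -> f]
fpfpF ⇒ fpfpf   [F -> f]

S⇒SpF⇒SpFpF⇒FpFpF⇒fpFpF⇒fpfpF⇒fpfpf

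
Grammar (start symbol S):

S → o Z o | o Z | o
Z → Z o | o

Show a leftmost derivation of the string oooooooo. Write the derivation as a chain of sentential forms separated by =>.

S => oZo => oZoo => oZooo => oZoooo => oZooooo => oZoooooo => oooooooo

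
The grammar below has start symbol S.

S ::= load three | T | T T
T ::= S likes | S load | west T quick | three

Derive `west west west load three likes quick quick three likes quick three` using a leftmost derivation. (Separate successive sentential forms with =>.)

S => T T => west T quick T => west S likes quick T => west T T likes quick T => west west T quick T likes quick T => west west west T quick quick T likes quick T => west west west S likes quick quick T likes quick T => west west west load three likes quick quick T likes quick T => west west west load three likes quick quick three likes quick T => west west west load three likes quick quick three likes quick three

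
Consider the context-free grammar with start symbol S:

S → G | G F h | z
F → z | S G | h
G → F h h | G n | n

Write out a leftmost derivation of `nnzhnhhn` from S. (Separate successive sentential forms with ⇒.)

S ⇒ G   [S → G]
G ⇒ Gn   [G → G n]
Gn ⇒ Fhhn   [G → F h h]
Fhhn ⇒ SGhhn   [F → S G]
SGhhn ⇒ GFhGhhn   [S → G F h]
GFhGhhn ⇒ GnFhGhhn   [G → G n]
GnFhGhhn ⇒ nnFhGhhn   [G → n]
nnFhGhhn ⇒ nnzhGhhn   [F → z]
nnzhGhhn ⇒ nnzhnhhn   [G → n]

S⇒G⇒Gn⇒Fhhn⇒SGhhn⇒GFhGhhn⇒GnFhGhhn⇒nnFhGhhn⇒nnzhGhhn⇒nnzhnhhn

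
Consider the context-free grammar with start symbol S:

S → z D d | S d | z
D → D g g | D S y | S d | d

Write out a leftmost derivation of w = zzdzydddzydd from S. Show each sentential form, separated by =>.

S => Sd => zDdd => zDSydd => zSdSydd => zSddSydd => zzDdddSydd => zzDSydddSydd => zzdSydddSydd => zzdzydddSydd => zzdzydddzydd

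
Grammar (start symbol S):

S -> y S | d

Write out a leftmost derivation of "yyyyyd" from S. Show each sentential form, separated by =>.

S => yS   [S -> y S]
yS => yyS   [S -> y S]
yyS => yyyS   [S -> y S]
yyyS => yyyyS   [S -> y S]
yyyyS => yyyyyS   [S -> y S]
yyyyyS => yyyyyd   [S -> d]

S => yS => yyS => yyyS => yyyyS => yyyyyS => yyyyyd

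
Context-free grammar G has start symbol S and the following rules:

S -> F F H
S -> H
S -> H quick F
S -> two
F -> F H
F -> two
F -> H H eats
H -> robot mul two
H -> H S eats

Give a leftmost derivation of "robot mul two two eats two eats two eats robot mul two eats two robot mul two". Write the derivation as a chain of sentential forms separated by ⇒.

S ⇒ F F H   [S -> F F H]
F F H ⇒ H H eats F H   [F -> H H eats]
H H eats F H ⇒ H S eats H eats F H   [H -> H S eats]
H S eats H eats F H ⇒ H S eats S eats H eats F H   [H -> H S eats]
H S eats S eats H eats F H ⇒ H S eats S eats S eats H eats F H   [H -> H S eats]
H S eats S eats S eats H eats F H ⇒ robot mul two S eats S eats S eats H eats F H   [H -> robot mul two]
robot mul two S eats S eats S eats H eats F H ⇒ robot mul two two eats S eats S eats H eats F H   [S -> two]
robot mul two two eats S eats S eats H eats F H ⇒ robot mul two two eats two eats S eats H eats F H   [S -> two]
robot mul two two eats two eats S eats H eats F H ⇒ robot mul two two eats two eats two eats H eats F H   [S -> two]
robot mul two two eats two eats two eats H eats F H ⇒ robot mul two two eats two eats two eats robot mul two eats F H   [H -> robot mul two]
robot mul two two eats two eats two eats robot mul two eats F H ⇒ robot mul two two eats two eats two eats robot mul two eats two H   [F -> two]
robot mul two two eats two eats two eats robot mul two eats two H ⇒ robot mul two two eats two eats two eats robot mul two eats two robot mul two   [H -> robot mul two]

S ⇒ F F H ⇒ H H eats F H ⇒ H S eats H eats F H ⇒ H S eats S eats H eats F H ⇒ H S eats S eats S eats H eats F H ⇒ robot mul two S eats S eats S eats H eats F H ⇒ robot mul two two eats S eats S eats H eats F H ⇒ robot mul two two eats two eats S eats H eats F H ⇒ robot mul two two eats two eats two eats H eats F H ⇒ robot mul two two eats two eats two eats robot mul two eats F H ⇒ robot mul two two eats two eats two eats robot mul two eats two H ⇒ robot mul two two eats two eats two eats robot mul two eats two robot mul two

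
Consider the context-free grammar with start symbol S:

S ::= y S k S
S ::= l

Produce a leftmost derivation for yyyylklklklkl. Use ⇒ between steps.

S⇒ySkS⇒yySkSkS⇒yyySkSkSkS⇒yyyySkSkSkSkS⇒yyyylkSkSkSkS⇒yyyylklkSkSkS⇒yyyylklklkSkS⇒yyyylklklklkS⇒yyyylklklklkl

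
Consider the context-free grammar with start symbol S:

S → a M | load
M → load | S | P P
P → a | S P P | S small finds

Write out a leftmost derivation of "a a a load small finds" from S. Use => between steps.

S => a M => a P P => a a P => a a S small finds => a a a M small finds => a a a load small finds

S => a M   [S → a M]
a M => a P P   [M → P P]
a P P => a a P   [P → a]
a a P => a a S small finds   [P → S small finds]
a a S small finds => a a a M small finds   [S → a M]
a a a M small finds => a a a load small finds   [M → load]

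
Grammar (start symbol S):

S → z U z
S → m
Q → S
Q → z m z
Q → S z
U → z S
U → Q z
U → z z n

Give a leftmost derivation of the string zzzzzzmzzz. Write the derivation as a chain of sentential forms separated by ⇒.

S ⇒ zUz   [S → z U z]
zUz ⇒ zzSz   [U → z S]
zzSz ⇒ zzzUzz   [S → z U z]
zzzUzz ⇒ zzzzSzz   [U → z S]
zzzzSzz ⇒ zzzzzUzzz   [S → z U z]
zzzzzUzzz ⇒ zzzzzzSzzz   [U → z S]
zzzzzzSzzz ⇒ zzzzzzmzzz   [S → m]

S ⇒ zUz ⇒ zzSz ⇒ zzzUzz ⇒ zzzzSzz ⇒ zzzzzUzzz ⇒ zzzzzzSzzz ⇒ zzzzzzmzzz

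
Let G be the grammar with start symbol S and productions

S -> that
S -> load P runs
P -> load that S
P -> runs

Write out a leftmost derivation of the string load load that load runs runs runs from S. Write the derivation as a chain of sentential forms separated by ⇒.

S ⇒ load P runs ⇒ load load that S runs ⇒ load load that load P runs runs ⇒ load load that load runs runs runs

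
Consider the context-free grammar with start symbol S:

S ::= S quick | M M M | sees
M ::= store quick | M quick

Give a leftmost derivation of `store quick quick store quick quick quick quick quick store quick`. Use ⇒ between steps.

S ⇒ M M M   [S ::= M M M]
M M M ⇒ M quick M M   [M ::= M quick]
M quick M M ⇒ store quick quick M M   [M ::= store quick]
store quick quick M M ⇒ store quick quick M quick M   [M ::= M quick]
store quick quick M quick M ⇒ store quick quick M quick quick M   [M ::= M quick]
store quick quick M quick quick M ⇒ store quick quick M quick quick quick M   [M ::= M quick]
store quick quick M quick quick quick M ⇒ store quick quick M quick quick quick quick M   [M ::= M quick]
store quick quick M quick quick quick quick M ⇒ store quick quick store quick quick quick quick quick M   [M ::= store quick]
store quick quick store quick quick quick quick quick M ⇒ store quick quick store quick quick quick quick quick store quick   [M ::= store quick]

S ⇒ M M M ⇒ M quick M M ⇒ store quick quick M M ⇒ store quick quick M quick M ⇒ store quick quick M quick quick M ⇒ store quick quick M quick quick quick M ⇒ store quick quick M quick quick quick quick M ⇒ store quick quick store quick quick quick quick quick M ⇒ store quick quick store quick quick quick quick quick store quick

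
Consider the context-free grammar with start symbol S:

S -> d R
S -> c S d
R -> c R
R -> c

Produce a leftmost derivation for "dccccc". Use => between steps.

S => dR   [S -> d R]
dR => dcR   [R -> c R]
dcR => dccR   [R -> c R]
dccR => dcccR   [R -> c R]
dcccR => dccccR   [R -> c R]
dccccR => dccccc   [R -> c]

S=>dR=>dcR=>dccR=>dcccR=>dccccR=>dccccc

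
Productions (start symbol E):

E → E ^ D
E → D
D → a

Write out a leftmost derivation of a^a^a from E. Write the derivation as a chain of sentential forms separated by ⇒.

E ⇒ E^D   [E → E ^ D]
E^D ⇒ E^D^D   [E → E ^ D]
E^D^D ⇒ D^D^D   [E → D]
D^D^D ⇒ a^D^D   [D → a]
a^D^D ⇒ a^a^D   [D → a]
a^a^D ⇒ a^a^a   [D → a]

E ⇒ E^D ⇒ E^D^D ⇒ D^D^D ⇒ a^D^D ⇒ a^a^D ⇒ a^a^a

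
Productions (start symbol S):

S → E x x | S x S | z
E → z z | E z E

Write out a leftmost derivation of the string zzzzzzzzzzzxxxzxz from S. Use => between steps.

S => SxS => SxSxS => ExxxSxS => EzExxxSxS => zzzExxxSxS => zzzEzExxxSxS => zzzEzEzExxxSxS => zzzzzzEzExxxSxS => zzzzzzzzzExxxSxS => zzzzzzzzzzzxxxSxS => zzzzzzzzzzzxxxzxS => zzzzzzzzzzzxxxzxz

S => SxS   [S → S x S]
SxS => SxSxS   [S → S x S]
SxSxS => ExxxSxS   [S → E x x]
ExxxSxS => EzExxxSxS   [E → E z E]
EzExxxSxS => zzzExxxSxS   [E → z z]
zzzExxxSxS => zzzEzExxxSxS   [E → E z E]
zzzEzExxxSxS => zzzEzEzExxxSxS   [E → E z E]
zzzEzEzExxxSxS => zzzzzzEzExxxSxS   [E → z z]
zzzzzzEzExxxSxS => zzzzzzzzzExxxSxS   [E → z z]
zzzzzzzzzExxxSxS => zzzzzzzzzzzxxxSxS   [E → z z]
zzzzzzzzzzzxxxSxS => zzzzzzzzzzzxxxzxS   [S → z]
zzzzzzzzzzzxxxzxS => zzzzzzzzzzzxxxzxz   [S → z]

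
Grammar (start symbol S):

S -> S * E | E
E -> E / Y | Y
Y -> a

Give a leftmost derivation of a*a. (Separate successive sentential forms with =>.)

S => S*E   [S -> S * E]
S*E => E*E   [S -> E]
E*E => Y*E   [E -> Y]
Y*E => a*E   [Y -> a]
a*E => a*Y   [E -> Y]
a*Y => a*a   [Y -> a]

S => S*E => E*E => Y*E => a*E => a*Y => a*a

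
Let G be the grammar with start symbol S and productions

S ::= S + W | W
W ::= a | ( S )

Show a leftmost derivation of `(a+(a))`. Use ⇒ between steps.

S ⇒ W   [S ::= W]
W ⇒ (S)   [W ::= ( S )]
(S) ⇒ (S+W)   [S ::= S + W]
(S+W) ⇒ (W+W)   [S ::= W]
(W+W) ⇒ (a+W)   [W ::= a]
(a+W) ⇒ (a+(S))   [W ::= ( S )]
(a+(S)) ⇒ (a+(W))   [S ::= W]
(a+(W)) ⇒ (a+(a))   [W ::= a]

S⇒W⇒(S)⇒(S+W)⇒(W+W)⇒(a+W)⇒(a+(S))⇒(a+(W))⇒(a+(a))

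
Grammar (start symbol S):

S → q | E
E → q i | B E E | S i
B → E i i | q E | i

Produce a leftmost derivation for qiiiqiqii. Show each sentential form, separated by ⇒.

S⇒E⇒BEE⇒EiiEE⇒SiiiEE⇒qiiiEE⇒qiiiSiE⇒qiiiqiE⇒qiiiqiSi⇒qiiiqiEi⇒qiiiqiqii

S ⇒ E   [S → E]
E ⇒ BEE   [E → B E E]
BEE ⇒ EiiEE   [B → E i i]
EiiEE ⇒ SiiiEE   [E → S i]
SiiiEE ⇒ qiiiEE   [S → q]
qiiiEE ⇒ qiiiSiE   [E → S i]
qiiiSiE ⇒ qiiiqiE   [S → q]
qiiiqiE ⇒ qiiiqiSi   [E → S i]
qiiiqiSi ⇒ qiiiqiEi   [S → E]
qiiiqiEi ⇒ qiiiqiqii   [E → q i]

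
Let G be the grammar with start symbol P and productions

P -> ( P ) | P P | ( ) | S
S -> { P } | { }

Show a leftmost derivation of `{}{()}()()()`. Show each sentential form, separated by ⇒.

P ⇒ PP ⇒ PPP ⇒ PPPP ⇒ SPPP ⇒ {}PPP ⇒ {}SPP ⇒ {}{P}PP ⇒ {}{()}PP ⇒ {}{()}PPP ⇒ {}{()}()PP ⇒ {}{()}()()P ⇒ {}{()}()()()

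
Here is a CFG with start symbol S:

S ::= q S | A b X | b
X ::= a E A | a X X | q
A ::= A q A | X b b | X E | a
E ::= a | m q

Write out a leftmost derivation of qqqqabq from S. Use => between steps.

S => qS => qqS => qqqS => qqqAbX => qqqXEbX => qqqqEbX => qqqqabX => qqqqabq

S => qS   [S ::= q S]
qS => qqS   [S ::= q S]
qqS => qqqS   [S ::= q S]
qqqS => qqqAbX   [S ::= A b X]
qqqAbX => qqqXEbX   [A ::= X E]
qqqXEbX => qqqqEbX   [X ::= q]
qqqqEbX => qqqqabX   [E ::= a]
qqqqabX => qqqqabq   [X ::= q]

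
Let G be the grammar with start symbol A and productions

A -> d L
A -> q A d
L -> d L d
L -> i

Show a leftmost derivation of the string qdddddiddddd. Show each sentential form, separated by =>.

A => qAd => qdLd => qddLdd => qdddLddd => qddddLdddd => qdddddLddddd => qdddddiddddd

A => qAd   [A -> q A d]
qAd => qdLd   [A -> d L]
qdLd => qddLdd   [L -> d L d]
qddLdd => qdddLddd   [L -> d L d]
qdddLddd => qddddLdddd   [L -> d L d]
qddddLdddd => qdddddLddddd   [L -> d L d]
qdddddLddddd => qdddddiddddd   [L -> i]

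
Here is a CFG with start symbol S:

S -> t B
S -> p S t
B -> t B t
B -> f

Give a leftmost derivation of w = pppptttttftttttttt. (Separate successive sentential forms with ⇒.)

S ⇒ pSt ⇒ ppStt ⇒ pppSttt ⇒ ppppStttt ⇒ pppptBtttt ⇒ ppppttBttttt ⇒ pppptttBtttttt ⇒ ppppttttBttttttt ⇒ pppptttttBtttttttt ⇒ pppptttttftttttttt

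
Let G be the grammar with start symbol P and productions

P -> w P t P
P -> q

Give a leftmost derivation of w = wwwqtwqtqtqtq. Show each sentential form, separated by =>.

P => wPtP   [P -> w P t P]
wPtP => wwPtPtP   [P -> w P t P]
wwPtPtP => wwwPtPtPtP   [P -> w P t P]
wwwPtPtPtP => wwwqtPtPtP   [P -> q]
wwwqtPtPtP => wwwqtwPtPtPtP   [P -> w P t P]
wwwqtwPtPtPtP => wwwqtwqtPtPtP   [P -> q]
wwwqtwqtPtPtP => wwwqtwqtqtPtP   [P -> q]
wwwqtwqtqtPtP => wwwqtwqtqtqtP   [P -> q]
wwwqtwqtqtqtP => wwwqtwqtqtqtq   [P -> q]

P => wPtP => wwPtPtP => wwwPtPtPtP => wwwqtPtPtP => wwwqtwPtPtPtP => wwwqtwqtPtPtP => wwwqtwqtqtPtP => wwwqtwqtqtqtP => wwwqtwqtqtqtq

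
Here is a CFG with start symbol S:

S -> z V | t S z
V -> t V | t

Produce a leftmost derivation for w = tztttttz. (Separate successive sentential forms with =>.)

S => tSz   [S -> t S z]
tSz => tzVz   [S -> z V]
tzVz => tztVz   [V -> t V]
tztVz => tzttVz   [V -> t V]
tzttVz => tztttVz   [V -> t V]
tztttVz => tzttttVz   [V -> t V]
tzttttVz => tztttttz   [V -> t]

S=>tSz=>tzVz=>tztVz=>tzttVz=>tztttVz=>tzttttVz=>tztttttz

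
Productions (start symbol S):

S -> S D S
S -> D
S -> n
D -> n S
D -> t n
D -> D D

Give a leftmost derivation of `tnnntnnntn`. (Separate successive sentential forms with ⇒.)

S ⇒ D   [S -> D]
D ⇒ DD   [D -> D D]
DD ⇒ tnD   [D -> t n]
tnD ⇒ tnDD   [D -> D D]
tnDD ⇒ tnnSD   [D -> n S]
tnnSD ⇒ tnnnD   [S -> n]
tnnnD ⇒ tnnnDD   [D -> D D]
tnnnDD ⇒ tnnnDDD   [D -> D D]
tnnnDDD ⇒ tnnntnDD   [D -> t n]
tnnntnDD ⇒ tnnntnnSD   [D -> n S]
tnnntnnSD ⇒ tnnntnnnD   [S -> n]
tnnntnnnD ⇒ tnnntnnntn   [D -> t n]

S ⇒ D ⇒ DD ⇒ tnD ⇒ tnDD ⇒ tnnSD ⇒ tnnnD ⇒ tnnnDD ⇒ tnnnDDD ⇒ tnnntnDD ⇒ tnnntnnSD ⇒ tnnntnnnD ⇒ tnnntnnntn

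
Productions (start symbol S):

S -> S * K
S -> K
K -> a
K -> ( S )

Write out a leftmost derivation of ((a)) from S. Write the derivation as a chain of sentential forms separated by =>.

S => K => (S) => (K) => ((S)) => ((K)) => ((a))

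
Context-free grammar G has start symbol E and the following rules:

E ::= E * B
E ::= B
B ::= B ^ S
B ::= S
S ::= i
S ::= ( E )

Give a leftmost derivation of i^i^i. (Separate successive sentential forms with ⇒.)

E ⇒ B   [E ::= B]
B ⇒ B^S   [B ::= B ^ S]
B^S ⇒ B^S^S   [B ::= B ^ S]
B^S^S ⇒ S^S^S   [B ::= S]
S^S^S ⇒ i^S^S   [S ::= i]
i^S^S ⇒ i^i^S   [S ::= i]
i^i^S ⇒ i^i^i   [S ::= i]

E ⇒ B ⇒ B^S ⇒ B^S^S ⇒ S^S^S ⇒ i^S^S ⇒ i^i^S ⇒ i^i^i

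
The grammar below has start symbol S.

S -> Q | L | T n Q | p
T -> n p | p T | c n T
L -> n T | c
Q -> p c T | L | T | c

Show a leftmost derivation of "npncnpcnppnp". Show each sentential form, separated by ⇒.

S ⇒ TnQ   [S -> T n Q]
TnQ ⇒ npnQ   [T -> n p]
npnQ ⇒ npnT   [Q -> T]
npnT ⇒ npncnT   [T -> c n T]
npncnT ⇒ npncnpT   [T -> p T]
npncnpT ⇒ npncnpcnT   [T -> c n T]
npncnpcnT ⇒ npncnpcnpT   [T -> p T]
npncnpcnpT ⇒ npncnpcnppT   [T -> p T]
npncnpcnppT ⇒ npncnpcnppnp   [T -> n p]

S ⇒ TnQ ⇒ npnQ ⇒ npnT ⇒ npncnT ⇒ npncnpT ⇒ npncnpcnT ⇒ npncnpcnpT ⇒ npncnpcnppT ⇒ npncnpcnppnp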